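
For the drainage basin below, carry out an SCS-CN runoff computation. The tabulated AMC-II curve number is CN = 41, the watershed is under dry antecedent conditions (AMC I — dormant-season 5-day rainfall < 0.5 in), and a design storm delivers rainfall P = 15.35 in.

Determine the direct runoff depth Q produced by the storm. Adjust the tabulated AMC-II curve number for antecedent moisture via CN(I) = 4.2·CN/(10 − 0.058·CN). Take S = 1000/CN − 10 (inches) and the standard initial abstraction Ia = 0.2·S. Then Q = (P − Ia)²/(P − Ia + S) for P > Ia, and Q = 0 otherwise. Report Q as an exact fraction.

Adjust CN=41 to AMC I: 4.2·41/(10 − 0.058·41) → (861/5) ÷ (3811/500) = 86100/3811 ≈ 22.592
Max retention: S = 1000/(86100/3811) − 10 = 29500/861 in (≈ 34.262 in)
Initial abstraction Ia = S/5 = (29500/861)/5 = 5900/861 ≈ 6.852 in
Excess rainfall: 15.350 − 6.852 = 8.498 in; P > Ia so Q > 0
Q: (146327/17220)² ÷ (736327/17220) = 21411590929/12679550940 in (≈ 1.689 in)

Q = 21411590929/12679550940 in ≈ 1.689 in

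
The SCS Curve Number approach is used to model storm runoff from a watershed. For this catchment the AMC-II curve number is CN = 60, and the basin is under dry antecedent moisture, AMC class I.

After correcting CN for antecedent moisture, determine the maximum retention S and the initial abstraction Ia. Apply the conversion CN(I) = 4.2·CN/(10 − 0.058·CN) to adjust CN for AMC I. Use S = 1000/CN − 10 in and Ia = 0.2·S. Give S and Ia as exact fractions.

S = 1000/63 in ≈ 15.873 in; Ia = 200/63 in ≈ 3.175 in

Adjust CN=60 to AMC I: 4.2·60/(10 − 0.058·60) → 252 ÷ (163/25) = 6300/163 ≈ 38.650
Retention S: 1000/CN − 10 with CN=38.650 → S = 1000/63 ≈ 15.873 in
Ia = 0.2·(1000/63) = 200/63 in ≈ 3.175 in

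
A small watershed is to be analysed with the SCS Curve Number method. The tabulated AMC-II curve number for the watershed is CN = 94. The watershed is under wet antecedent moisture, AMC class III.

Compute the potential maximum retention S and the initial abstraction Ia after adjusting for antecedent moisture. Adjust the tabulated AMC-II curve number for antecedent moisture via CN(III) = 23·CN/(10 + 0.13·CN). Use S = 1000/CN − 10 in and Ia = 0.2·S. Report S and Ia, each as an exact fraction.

CN(III) from CN(II)=94: (23·94)/(10 + 0.13·94) = 108100/1111 ≈ 97.300
Retention S: 1000/CN − 10 with CN=97.300 → S = 300/1081 ≈ 0.278 in
Ia = 0.2·(300/1081) = 60/1081 in ≈ 0.056 in

S = 300/1081 in ≈ 0.278 in; Ia = 60/1081 in ≈ 0.056 in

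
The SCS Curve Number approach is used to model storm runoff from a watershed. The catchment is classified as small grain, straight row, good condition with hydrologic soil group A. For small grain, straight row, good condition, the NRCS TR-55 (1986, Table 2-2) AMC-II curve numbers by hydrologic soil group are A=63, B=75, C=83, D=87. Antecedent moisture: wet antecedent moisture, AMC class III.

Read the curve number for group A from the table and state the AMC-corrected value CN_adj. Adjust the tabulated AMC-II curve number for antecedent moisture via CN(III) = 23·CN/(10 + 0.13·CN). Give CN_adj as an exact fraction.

CN_adj = 144900/1819 ≈ 79.659

NRCS table: small grain, straight row, good condition, soil group A → CN(II) = 63
CN(III) from CN(II)=63: (23·63)/(10 + 0.13·63) = 144900/1819 ≈ 79.659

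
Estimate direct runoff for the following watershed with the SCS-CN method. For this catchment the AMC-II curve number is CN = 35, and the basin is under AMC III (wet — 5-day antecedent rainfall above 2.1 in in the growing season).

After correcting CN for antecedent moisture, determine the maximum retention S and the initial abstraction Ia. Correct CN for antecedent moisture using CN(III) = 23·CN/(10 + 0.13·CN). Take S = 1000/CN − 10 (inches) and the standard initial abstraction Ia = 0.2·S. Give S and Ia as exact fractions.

Adjust CN=35 to AMC III: 23·35/(10 + 0.13·35) → 805 ÷ (291/20) = 16100/291 ≈ 55.326
Retention S: 1000/CN − 10 with CN=55.326 → S = 1300/161 ≈ 8.075 in
Ia = 0.2·(1300/161) = 260/161 in ≈ 1.615 in

S = 1300/161 in ≈ 8.075 in; Ia = 260/161 in ≈ 1.615 in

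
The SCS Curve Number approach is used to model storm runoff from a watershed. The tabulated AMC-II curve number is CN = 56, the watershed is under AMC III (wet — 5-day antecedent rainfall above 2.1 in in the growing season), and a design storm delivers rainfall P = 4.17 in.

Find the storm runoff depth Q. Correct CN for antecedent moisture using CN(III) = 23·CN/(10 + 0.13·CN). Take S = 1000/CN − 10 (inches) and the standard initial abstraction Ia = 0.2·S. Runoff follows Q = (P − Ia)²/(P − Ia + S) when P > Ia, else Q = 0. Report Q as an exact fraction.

Q = 3151362769/1789305700 in ≈ 1.761 in

CN(III) from CN(II)=56: (23·56)/(10 + 0.13·56) = 4025/54 ≈ 74.537
Max retention: S = 1000/(4025/54) − 10 = 550/161 in (≈ 3.416 in)
Initial abstraction Ia = S/5 = (550/161)/5 = 110/161 ≈ 0.683 in
Since P=4.170 > Ia=0.683: effective rainfall P−Ia = 56137/16100 in
Runoff Q = (P−Ia)²/(P−Ia+S) = (3.487)²/(3.487+3.416) = 3151362769/1789305700 ≈ 1.761 in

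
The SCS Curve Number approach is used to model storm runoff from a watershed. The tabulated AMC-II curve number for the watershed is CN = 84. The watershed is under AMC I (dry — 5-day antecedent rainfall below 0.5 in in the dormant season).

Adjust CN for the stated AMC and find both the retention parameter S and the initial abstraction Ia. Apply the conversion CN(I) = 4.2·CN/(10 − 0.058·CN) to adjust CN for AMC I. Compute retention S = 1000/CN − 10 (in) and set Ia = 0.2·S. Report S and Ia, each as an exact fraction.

Adjust CN=84 to AMC I: 4.2·84/(10 − 0.058·84) → (1764/5) ÷ (641/125) = 44100/641 ≈ 68.799
Retention S: 1000/CN − 10 with CN=68.799 → S = 2000/441 ≈ 4.535 in
Ia = 0.2·(2000/441) = 400/441 in ≈ 0.907 in

S = 2000/441 in ≈ 4.535 in; Ia = 400/441 in ≈ 0.907 in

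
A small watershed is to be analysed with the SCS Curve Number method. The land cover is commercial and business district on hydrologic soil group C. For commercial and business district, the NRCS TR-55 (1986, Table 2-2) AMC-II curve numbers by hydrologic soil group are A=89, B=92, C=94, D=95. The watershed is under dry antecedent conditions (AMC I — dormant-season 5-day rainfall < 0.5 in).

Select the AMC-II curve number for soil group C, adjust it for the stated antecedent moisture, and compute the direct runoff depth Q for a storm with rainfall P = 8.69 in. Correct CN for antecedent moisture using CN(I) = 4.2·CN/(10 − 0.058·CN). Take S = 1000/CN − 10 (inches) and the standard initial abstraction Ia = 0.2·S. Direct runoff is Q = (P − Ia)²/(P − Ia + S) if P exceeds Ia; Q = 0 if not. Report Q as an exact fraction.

Q = 76121361801/10722142900 in ≈ 7.099 in

NRCS table: commercial and business district, soil group C → CN(II) = 94
Dry (AMC I): CN(I) = 4.2·94/(10 − 0.058·94) = (1974/5)/(1137/250) = 32900/379 ≈ 86.807
Max retention: S = 1000/(32900/379) − 10 = 500/329 in (≈ 1.520 in)
Initial abstraction Ia = S/5 = (500/329)/5 = 100/329 ≈ 0.304 in
P − Ia = 8.690 − 0.304 = 275901/32900 ≈ 8.386 in (> 0, runoff occurs)
Q: (275901/32900)² ÷ (325901/32900) = 76121361801/10722142900 in (≈ 7.099 in)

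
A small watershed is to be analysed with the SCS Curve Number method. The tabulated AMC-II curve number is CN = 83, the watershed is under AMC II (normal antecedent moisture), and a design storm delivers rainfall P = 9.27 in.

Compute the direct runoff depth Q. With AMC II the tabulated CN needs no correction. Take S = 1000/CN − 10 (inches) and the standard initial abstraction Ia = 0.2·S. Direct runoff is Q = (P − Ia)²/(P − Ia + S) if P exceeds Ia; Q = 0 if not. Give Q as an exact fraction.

Q = 5408278681/751490300 in ≈ 7.197 in

CN(II) = 83; AMC II needs no correction.
Retention S: 1000/CN − 10 with CN=83.000 → S = 170/83 ≈ 2.048 in
Ia = 0.2S: 0.2·2.048 = 0.410 in (exactly 34/83)
Excess rainfall: 9.270 − 0.410 = 8.860 in; P > Ia so Q > 0
Runoff Q = (P−Ia)²/(P−Ia+S) = (8.860)²/(8.860+2.048) = 5408278681/751490300 ≈ 7.197 in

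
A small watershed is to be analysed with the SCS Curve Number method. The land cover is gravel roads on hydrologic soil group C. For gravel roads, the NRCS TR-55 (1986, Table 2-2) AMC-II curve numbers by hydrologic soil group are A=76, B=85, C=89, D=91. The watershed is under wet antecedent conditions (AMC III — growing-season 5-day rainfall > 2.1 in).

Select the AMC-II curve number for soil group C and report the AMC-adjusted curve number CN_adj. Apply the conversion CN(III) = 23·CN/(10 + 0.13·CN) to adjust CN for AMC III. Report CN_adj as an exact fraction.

NRCS table: gravel roads, soil group C → CN(II) = 89
Adjust CN=89 to AMC III: 23·89/(10 + 0.13·89) → 2047 ÷ (2157/100) = 204700/2157 ≈ 94.900

CN_adj = 204700/2157 ≈ 94.900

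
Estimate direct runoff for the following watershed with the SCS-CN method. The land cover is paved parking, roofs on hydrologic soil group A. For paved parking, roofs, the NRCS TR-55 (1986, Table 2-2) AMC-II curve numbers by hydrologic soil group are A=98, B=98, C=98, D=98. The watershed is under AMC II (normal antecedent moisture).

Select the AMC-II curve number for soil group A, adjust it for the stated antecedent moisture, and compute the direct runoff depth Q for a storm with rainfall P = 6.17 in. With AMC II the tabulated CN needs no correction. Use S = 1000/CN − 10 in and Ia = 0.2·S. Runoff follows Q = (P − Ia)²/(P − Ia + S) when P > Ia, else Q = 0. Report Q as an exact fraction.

Q = 901981089/152061700 in ≈ 5.932 in

NRCS table: paved parking, roofs, soil group A → CN(II) = 98
CN(II) = 98; AMC II needs no correction.
S = 1000/98 − 10 = 10/49 in ≈ 0.204 in
Ia = 0.2·(10/49) = 2/49 in ≈ 0.041 in
P − Ia = 6.170 − 0.041 = 30033/4900 ≈ 6.129 in (> 0, runoff occurs)
Q = (30033/4900)²/((30033/4900) + 10/49) = (901981089/24010000)/(31033/4900) = 901981089/152061700 in ≈ 5.932 in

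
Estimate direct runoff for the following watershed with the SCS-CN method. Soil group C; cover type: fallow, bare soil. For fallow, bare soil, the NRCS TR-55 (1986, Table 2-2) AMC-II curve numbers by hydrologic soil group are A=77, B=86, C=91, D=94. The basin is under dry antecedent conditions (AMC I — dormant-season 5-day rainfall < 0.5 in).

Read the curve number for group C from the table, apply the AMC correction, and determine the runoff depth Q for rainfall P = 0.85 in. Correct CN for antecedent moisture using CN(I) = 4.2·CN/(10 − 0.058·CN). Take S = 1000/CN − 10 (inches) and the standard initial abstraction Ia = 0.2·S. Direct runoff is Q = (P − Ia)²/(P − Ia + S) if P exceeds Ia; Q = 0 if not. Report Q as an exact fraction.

Q = 23319241/443721460 in ≈ 0.053 in

NRCS table: fallow, bare soil, soil group C → CN(II) = 91
Dry (AMC I): CN(I) = 4.2·91/(10 − 0.058·91) = (1911/5)/(2361/500) = 63700/787 ≈ 80.940
Max retention: S = 1000/(63700/787) − 10 = 1500/637 in (≈ 2.355 in)
Ia = 0.2·(1500/637) = 300/637 in ≈ 0.471 in
Since P=0.850 > Ia=0.471: effective rainfall P−Ia = 4829/12740 in
Q: (4829/12740)² ÷ (34829/12740) = 23319241/443721460 in (≈ 0.053 in)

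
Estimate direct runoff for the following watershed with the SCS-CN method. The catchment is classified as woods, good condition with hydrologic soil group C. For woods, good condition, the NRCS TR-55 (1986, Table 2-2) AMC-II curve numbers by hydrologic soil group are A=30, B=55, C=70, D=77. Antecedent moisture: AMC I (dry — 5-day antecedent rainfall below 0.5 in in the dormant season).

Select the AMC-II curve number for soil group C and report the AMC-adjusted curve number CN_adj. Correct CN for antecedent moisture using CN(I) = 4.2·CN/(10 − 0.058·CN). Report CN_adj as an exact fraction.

CN_adj = 4900/99 ≈ 49.495

NRCS table: woods, good condition, soil group C → CN(II) = 70
CN(I) from CN(II)=70: (4.2·70)/(10 − 0.058·70) = 4900/99 ≈ 49.495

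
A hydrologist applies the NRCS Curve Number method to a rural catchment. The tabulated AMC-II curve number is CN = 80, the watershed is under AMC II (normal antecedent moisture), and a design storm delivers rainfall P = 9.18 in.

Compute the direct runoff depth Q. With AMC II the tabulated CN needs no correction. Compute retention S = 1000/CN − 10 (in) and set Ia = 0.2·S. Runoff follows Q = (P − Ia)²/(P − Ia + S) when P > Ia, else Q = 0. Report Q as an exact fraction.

AMC II — tabulated CN = 80 applies directly.
Retention S: 1000/CN − 10 with CN=80.000 → S = 5/2 ≈ 2.500 in
Ia = 0.2S: 0.2·2.500 = 0.500 in (exactly 1/2)
P − Ia = 9.180 − 0.500 = 217/25 ≈ 8.680 in (> 0, runoff occurs)
Q = (217/25)²/((217/25) + 5/2) = (47089/625)/(559/50) = 94178/13975 in ≈ 6.739 in

Q = 94178/13975 in ≈ 6.739 in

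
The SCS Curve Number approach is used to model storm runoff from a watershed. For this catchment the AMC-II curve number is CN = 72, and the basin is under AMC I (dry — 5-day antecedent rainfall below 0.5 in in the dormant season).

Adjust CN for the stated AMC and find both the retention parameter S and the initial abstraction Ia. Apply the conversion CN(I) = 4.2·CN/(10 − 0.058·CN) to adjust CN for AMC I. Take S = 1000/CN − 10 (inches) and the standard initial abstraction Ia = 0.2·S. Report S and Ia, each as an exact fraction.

Adjust CN=72 to AMC I: 4.2·72/(10 − 0.058·72) → (1512/5) ÷ (728/125) = 675/13 ≈ 51.923
S = 1000/(675/13) − 10 = 250/27 in ≈ 9.259 in
Initial abstraction Ia = S/5 = (250/27)/5 = 50/27 ≈ 1.852 in

S = 250/27 in ≈ 9.259 in; Ia = 50/27 in ≈ 1.852 in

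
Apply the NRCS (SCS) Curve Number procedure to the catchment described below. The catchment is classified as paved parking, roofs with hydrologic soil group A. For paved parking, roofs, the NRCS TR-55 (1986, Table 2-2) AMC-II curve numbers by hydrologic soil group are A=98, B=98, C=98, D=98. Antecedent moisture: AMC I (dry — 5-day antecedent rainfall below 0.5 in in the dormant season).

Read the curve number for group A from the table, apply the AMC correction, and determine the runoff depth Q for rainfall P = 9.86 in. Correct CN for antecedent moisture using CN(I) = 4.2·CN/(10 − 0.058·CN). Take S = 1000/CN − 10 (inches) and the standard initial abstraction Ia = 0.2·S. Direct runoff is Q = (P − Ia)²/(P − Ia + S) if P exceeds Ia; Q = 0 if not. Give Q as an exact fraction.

Q = 252302276209/27129430650 in ≈ 9.300 in

NRCS table: paved parking, roofs, soil group A → CN(II) = 98
Adjust CN=98 to AMC I: 4.2·98/(10 − 0.058·98) → (2058/5) ÷ (1079/250) = 102900/1079 ≈ 95.366
Max retention: S = 1000/(102900/1079) − 10 = 500/1029 in (≈ 0.486 in)
Initial abstraction Ia = S/5 = (500/1029)/5 = 100/1029 ≈ 0.097 in
Since P=9.860 > Ia=0.097: effective rainfall P−Ia = 502297/51450 in
Q = (502297/51450)²/((502297/51450) + 500/1029) = (252302276209/2647102500)/(527297/51450) = 252302276209/27129430650 in ≈ 9.300 in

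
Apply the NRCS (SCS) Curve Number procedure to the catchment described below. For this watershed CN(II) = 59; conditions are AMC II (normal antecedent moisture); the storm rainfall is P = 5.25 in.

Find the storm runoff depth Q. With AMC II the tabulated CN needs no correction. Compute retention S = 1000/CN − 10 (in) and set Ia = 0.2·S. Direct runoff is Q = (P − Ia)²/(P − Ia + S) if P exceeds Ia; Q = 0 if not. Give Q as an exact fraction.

Q = 829921/602036 in ≈ 1.379 in

Average conditions: CN = 59 (no AMC adjustment).
S = 1000/59 − 10 = 410/59 in ≈ 6.949 in
Ia = 0.2·(410/59) = 82/59 in ≈ 1.390 in
P − Ia = 5.250 − 1.390 = 911/236 ≈ 3.860 in (> 0, runoff occurs)
Runoff Q = (P−Ia)²/(P−Ia+S) = (3.860)²/(3.860+6.949) = 829921/602036 ≈ 1.379 in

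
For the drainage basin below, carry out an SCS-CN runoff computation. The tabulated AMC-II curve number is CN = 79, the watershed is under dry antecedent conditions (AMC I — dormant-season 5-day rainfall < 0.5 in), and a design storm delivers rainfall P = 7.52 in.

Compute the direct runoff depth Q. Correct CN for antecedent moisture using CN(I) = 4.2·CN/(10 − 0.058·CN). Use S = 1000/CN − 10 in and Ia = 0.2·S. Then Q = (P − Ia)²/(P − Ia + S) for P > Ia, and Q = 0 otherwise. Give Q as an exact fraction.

Adjust CN=79 to AMC I: 4.2·79/(10 − 0.058·79) → (1659/5) ÷ (2709/500) = 7900/129 ≈ 61.240
S = 1000/(7900/129) − 10 = 500/79 in ≈ 6.329 in
Initial abstraction Ia = S/5 = (500/79)/5 = 100/79 ≈ 1.266 in
P − Ia = 7.520 − 1.266 = 12352/1975 ≈ 6.254 in (> 0, runoff occurs)
Q: (12352/1975)² ÷ (24852/1975) = 38142976/12270675 in (≈ 3.108 in)

Q = 38142976/12270675 in ≈ 3.108 in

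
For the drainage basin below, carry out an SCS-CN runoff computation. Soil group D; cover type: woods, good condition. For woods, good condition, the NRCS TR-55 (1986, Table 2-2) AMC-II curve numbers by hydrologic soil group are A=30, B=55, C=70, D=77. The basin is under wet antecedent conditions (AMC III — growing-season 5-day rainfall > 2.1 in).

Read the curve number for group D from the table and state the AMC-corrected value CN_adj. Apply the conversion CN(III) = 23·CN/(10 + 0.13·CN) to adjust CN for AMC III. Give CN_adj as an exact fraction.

NRCS table: woods, good condition, soil group D → CN(II) = 77
Wet (AMC III): CN(III) = 23·77/(10 + 0.13·77) = 1771/(2001/100) = 7700/87 ≈ 88.506

CN_adj = 7700/87 ≈ 88.506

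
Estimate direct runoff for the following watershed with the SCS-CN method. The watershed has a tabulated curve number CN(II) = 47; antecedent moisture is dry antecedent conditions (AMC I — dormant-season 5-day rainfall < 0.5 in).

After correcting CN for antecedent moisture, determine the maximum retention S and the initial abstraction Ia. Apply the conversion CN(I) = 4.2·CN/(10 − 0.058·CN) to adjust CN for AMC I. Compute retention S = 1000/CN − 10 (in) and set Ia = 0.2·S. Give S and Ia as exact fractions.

S = 26500/987 in ≈ 26.849 in; Ia = 5300/987 in ≈ 5.370 in

Adjust CN=47 to AMC I: 4.2·47/(10 − 0.058·47) → (987/5) ÷ (3637/500) = 98700/3637 ≈ 27.138
Max retention: S = 1000/(98700/3637) − 10 = 26500/987 in (≈ 26.849 in)
Ia = 0.2S: 0.2·26.849 = 5.370 in (exactly 5300/987)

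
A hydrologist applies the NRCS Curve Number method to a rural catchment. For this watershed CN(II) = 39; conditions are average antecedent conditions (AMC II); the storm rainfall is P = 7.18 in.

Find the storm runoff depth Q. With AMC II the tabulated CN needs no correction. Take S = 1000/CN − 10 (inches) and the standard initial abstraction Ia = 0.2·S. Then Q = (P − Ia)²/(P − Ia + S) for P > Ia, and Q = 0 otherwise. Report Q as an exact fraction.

AMC II — tabulated CN = 39 applies directly.
Max retention: S = 1000/39 − 10 = 610/39 in (≈ 15.641 in)
Ia = 0.2·(610/39) = 122/39 in ≈ 3.128 in
Since P=7.180 > Ia=3.128: effective rainfall P−Ia = 7901/1950 in
Runoff Q = (P−Ia)²/(P−Ia+S) = (4.052)²/(4.052+15.641) = 62425801/74881950 ≈ 0.834 in

Q = 62425801/74881950 in ≈ 0.834 in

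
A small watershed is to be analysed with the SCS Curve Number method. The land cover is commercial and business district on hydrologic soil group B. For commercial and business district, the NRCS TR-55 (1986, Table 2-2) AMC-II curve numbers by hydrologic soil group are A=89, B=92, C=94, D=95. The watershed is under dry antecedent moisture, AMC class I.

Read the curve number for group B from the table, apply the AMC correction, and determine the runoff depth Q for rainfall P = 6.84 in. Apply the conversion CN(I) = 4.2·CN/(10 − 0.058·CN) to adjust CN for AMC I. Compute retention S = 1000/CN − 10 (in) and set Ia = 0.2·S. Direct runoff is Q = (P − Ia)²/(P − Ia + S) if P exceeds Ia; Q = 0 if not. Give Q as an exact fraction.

NRCS table: commercial and business district, soil group B → CN(II) = 92
Adjust CN=92 to AMC I: 4.2·92/(10 − 0.058·92) → (1932/5) ÷ (583/125) = 48300/583 ≈ 82.847
Max retention: S = 1000/(48300/583) − 10 = 1000/483 in (≈ 2.070 in)
Initial abstraction Ia = S/5 = (1000/483)/5 = 200/483 ≈ 0.414 in
P − Ia = 6.840 − 0.414 = 77593/12075 ≈ 6.426 in (> 0, runoff occurs)
Runoff Q = (P−Ia)²/(P−Ia+S) = (6.426)²/(6.426+2.070) = 6020673649/1238810475 ≈ 4.860 in

Q = 6020673649/1238810475 in ≈ 4.860 in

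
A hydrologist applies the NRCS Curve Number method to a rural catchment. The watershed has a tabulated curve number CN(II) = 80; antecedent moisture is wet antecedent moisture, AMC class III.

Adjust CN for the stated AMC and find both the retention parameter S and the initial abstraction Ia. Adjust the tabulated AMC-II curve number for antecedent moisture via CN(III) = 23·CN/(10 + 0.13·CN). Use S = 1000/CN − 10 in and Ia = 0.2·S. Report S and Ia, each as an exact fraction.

S = 25/23 in ≈ 1.087 in; Ia = 5/23 in ≈ 0.217 in

Wet (AMC III): CN(III) = 23·80/(10 + 0.13·80) = 1840/(102/5) = 4600/51 ≈ 90.196
Retention S: 1000/CN − 10 with CN=90.196 → S = 25/23 ≈ 1.087 in
Ia = 0.2S: 0.2·1.087 = 0.217 in (exactly 5/23)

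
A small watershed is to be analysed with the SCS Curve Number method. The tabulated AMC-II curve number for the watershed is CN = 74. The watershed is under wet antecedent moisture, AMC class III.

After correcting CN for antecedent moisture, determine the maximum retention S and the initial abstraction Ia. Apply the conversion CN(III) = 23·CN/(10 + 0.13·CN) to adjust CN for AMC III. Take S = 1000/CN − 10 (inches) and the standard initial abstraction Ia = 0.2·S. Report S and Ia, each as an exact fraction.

CN(III) from CN(II)=74: (23·74)/(10 + 0.13·74) = 85100/981 ≈ 86.748
Retention S: 1000/CN − 10 with CN=86.748 → S = 1300/851 ≈ 1.528 in
Initial abstraction Ia = S/5 = (1300/851)/5 = 260/851 ≈ 0.306 in

S = 1300/851 in ≈ 1.528 in; Ia = 260/851 in ≈ 0.306 in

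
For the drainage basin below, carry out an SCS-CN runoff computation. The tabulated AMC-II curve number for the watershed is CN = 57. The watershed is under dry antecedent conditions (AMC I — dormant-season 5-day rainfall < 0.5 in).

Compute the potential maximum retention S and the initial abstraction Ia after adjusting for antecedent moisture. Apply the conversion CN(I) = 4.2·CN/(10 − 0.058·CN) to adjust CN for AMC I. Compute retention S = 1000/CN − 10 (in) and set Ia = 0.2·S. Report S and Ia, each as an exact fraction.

CN(I) from CN(II)=57: (4.2·57)/(10 − 0.058·57) = 119700/3347 ≈ 35.763
Max retention: S = 1000/(119700/3347) − 10 = 21500/1197 in (≈ 17.962 in)
Ia = 0.2·(21500/1197) = 4300/1197 in ≈ 3.592 in

S = 21500/1197 in ≈ 17.962 in; Ia = 4300/1197 in ≈ 3.592 in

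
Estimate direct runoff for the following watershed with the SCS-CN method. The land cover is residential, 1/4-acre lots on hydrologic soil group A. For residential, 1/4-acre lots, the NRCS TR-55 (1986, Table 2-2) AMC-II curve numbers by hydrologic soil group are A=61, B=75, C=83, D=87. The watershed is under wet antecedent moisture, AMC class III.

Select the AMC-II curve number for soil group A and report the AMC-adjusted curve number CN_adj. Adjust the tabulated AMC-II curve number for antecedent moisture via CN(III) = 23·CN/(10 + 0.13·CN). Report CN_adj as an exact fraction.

NRCS table: residential, 1/4-acre lots, soil group A → CN(II) = 61
Adjust CN=61 to AMC III: 23·61/(10 + 0.13·61) → 1403 ÷ (1793/100) = 140300/1793 ≈ 78.249

CN_adj = 140300/1793 ≈ 78.249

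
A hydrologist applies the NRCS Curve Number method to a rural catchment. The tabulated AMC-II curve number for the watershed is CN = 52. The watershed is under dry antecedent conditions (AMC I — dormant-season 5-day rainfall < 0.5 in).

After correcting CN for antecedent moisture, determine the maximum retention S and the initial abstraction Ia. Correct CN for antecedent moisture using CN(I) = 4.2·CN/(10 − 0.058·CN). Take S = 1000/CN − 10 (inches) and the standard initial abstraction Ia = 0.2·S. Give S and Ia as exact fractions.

S = 2000/91 in ≈ 21.978 in; Ia = 400/91 in ≈ 4.396 in

Adjust CN=52 to AMC I: 4.2·52/(10 − 0.058·52) → (1092/5) ÷ (873/125) = 9100/291 ≈ 31.271
Max retention: S = 1000/(9100/291) − 10 = 2000/91 in (≈ 21.978 in)
Ia = 0.2·(2000/91) = 400/91 in ≈ 4.396 in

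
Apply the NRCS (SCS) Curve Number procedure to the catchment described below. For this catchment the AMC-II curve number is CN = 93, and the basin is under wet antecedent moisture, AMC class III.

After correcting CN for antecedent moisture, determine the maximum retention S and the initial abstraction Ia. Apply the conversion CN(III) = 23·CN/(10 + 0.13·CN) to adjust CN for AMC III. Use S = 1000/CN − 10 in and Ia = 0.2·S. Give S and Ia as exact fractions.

Wet (AMC III): CN(III) = 23·93/(10 + 0.13·93) = 2139/(2209/100) = 213900/2209 ≈ 96.831
S = 1000/(213900/2209) − 10 = 700/2139 in ≈ 0.327 in
Ia = 0.2·(700/2139) = 140/2139 in ≈ 0.065 in

S = 700/2139 in ≈ 0.327 in; Ia = 140/2139 in ≈ 0.065 in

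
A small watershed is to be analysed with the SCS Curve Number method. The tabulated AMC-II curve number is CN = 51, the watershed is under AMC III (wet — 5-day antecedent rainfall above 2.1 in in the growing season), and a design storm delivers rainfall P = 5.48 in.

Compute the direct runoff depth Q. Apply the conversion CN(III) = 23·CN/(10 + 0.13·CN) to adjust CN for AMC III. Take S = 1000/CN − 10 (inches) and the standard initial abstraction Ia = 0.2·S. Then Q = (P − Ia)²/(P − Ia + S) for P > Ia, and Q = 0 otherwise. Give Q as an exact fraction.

Adjust CN=51 to AMC III: 23·51/(10 + 0.13·51) → 1173 ÷ (1663/100) = 117300/1663 ≈ 70.535
Retention S: 1000/CN − 10 with CN=70.535 → S = 4900/1173 ≈ 4.177 in
Ia = 0.2S: 0.2·4.177 = 0.835 in (exactly 980/1173)
Since P=5.480 > Ia=0.835: effective rainfall P−Ia = 136201/29325 in
Q: (136201/29325)² ÷ (258701/29325) = 18550712401/7586406825 in (≈ 2.445 in)

Q = 18550712401/7586406825 in ≈ 2.445 in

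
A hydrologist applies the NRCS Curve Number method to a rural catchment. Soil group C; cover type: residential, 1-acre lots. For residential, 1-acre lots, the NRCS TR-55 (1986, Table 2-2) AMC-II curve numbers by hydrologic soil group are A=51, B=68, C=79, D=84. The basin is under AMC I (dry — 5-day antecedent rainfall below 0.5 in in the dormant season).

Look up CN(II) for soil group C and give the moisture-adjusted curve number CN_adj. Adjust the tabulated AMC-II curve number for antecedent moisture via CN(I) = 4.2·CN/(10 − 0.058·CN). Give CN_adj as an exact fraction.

CN_adj = 7900/129 ≈ 61.240

NRCS table: residential, 1-acre lots, soil group C → CN(II) = 79
Dry (AMC I): CN(I) = 4.2·79/(10 − 0.058·79) = (1659/5)/(2709/500) = 7900/129 ≈ 61.240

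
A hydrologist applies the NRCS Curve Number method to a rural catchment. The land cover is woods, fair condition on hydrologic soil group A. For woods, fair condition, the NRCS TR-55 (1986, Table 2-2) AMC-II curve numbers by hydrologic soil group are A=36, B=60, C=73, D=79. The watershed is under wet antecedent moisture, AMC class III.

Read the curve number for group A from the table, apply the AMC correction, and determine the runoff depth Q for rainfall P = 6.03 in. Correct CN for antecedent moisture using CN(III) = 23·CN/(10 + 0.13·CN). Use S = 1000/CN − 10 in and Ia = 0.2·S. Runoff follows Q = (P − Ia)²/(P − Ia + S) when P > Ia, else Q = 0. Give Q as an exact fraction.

Q = 8615738041/5233394700 in ≈ 1.646 in

NRCS table: woods, fair condition, soil group A → CN(II) = 36
Adjust CN=36 to AMC III: 23·36/(10 + 0.13·36) → 828 ÷ (367/25) = 20700/367 ≈ 56.403
Retention S: 1000/CN − 10 with CN=56.403 → S = 1600/207 ≈ 7.729 in
Ia = 0.2·(1600/207) = 320/207 in ≈ 1.546 in
Excess rainfall: 6.030 − 1.546 = 4.484 in; P > Ia so Q > 0
Q: (92821/20700)² ÷ (252821/20700) = 8615738041/5233394700 in (≈ 1.646 in)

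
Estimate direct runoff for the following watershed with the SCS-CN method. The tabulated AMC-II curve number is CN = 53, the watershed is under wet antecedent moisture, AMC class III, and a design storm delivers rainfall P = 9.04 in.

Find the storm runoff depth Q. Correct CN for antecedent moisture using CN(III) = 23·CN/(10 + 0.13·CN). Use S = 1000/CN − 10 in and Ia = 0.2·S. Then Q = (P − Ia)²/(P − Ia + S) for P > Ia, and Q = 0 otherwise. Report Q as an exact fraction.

Wet (AMC III): CN(III) = 23·53/(10 + 0.13·53) = 1219/(1689/100) = 121900/1689 ≈ 72.173
S = 1000/(121900/1689) − 10 = 4700/1219 in ≈ 3.856 in
Initial abstraction Ia = S/5 = (4700/1219)/5 = 940/1219 ≈ 0.771 in
P − Ia = 9.040 − 0.771 = 251994/30475 ≈ 8.269 in (> 0, runoff occurs)
Q: (251994/30475)² ÷ (369494/30475) = 31750488018/5630164825 in (≈ 5.639 in)

Q = 31750488018/5630164825 in ≈ 5.639 in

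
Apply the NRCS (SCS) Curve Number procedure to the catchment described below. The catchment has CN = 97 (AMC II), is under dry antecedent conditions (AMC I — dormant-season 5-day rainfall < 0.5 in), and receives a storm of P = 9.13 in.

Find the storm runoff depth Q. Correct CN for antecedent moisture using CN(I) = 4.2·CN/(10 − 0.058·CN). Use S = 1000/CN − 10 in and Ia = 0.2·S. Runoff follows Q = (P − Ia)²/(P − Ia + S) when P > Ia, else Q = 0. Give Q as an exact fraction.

Dry (AMC I): CN(I) = 4.2·97/(10 − 0.058·97) = (2037/5)/(2187/500) = 67900/729 ≈ 93.141
Max retention: S = 1000/(67900/729) − 10 = 500/679 in (≈ 0.736 in)
Ia = 0.2S: 0.2·0.736 = 0.147 in (exactly 100/679)
Excess rainfall: 9.130 − 0.147 = 8.983 in; P > Ia so Q > 0
Q: (609927/67900)² ÷ (659927/67900) = 372010945329/44809043300 in (≈ 8.302 in)

Q = 372010945329/44809043300 in ≈ 8.302 in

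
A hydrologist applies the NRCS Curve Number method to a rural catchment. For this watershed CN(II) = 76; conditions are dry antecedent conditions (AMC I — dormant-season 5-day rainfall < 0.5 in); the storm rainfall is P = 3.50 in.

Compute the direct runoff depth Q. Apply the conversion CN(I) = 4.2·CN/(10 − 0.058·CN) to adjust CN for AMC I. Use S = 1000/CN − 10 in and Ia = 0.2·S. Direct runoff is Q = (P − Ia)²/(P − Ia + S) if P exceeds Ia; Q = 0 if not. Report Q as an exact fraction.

Q = 281961/673246 in ≈ 0.419 in

Dry (AMC I): CN(I) = 4.2·76/(10 − 0.058·76) = (1596/5)/(699/125) = 13300/233 ≈ 57.082
S = 1000/(13300/233) − 10 = 1000/133 in ≈ 7.519 in
Ia = 0.2·(1000/133) = 200/133 in ≈ 1.504 in
P − Ia = 3.500 − 1.504 = 531/266 ≈ 1.996 in (> 0, runoff occurs)
Q: (531/266)² ÷ (2531/266) = 281961/673246 in (≈ 0.419 in)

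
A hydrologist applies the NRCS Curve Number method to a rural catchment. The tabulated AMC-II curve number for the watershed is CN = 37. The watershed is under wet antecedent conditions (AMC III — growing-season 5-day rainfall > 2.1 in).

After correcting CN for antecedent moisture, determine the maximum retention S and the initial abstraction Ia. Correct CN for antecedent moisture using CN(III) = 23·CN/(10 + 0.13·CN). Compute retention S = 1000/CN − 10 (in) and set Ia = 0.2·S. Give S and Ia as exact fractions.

Wet (AMC III): CN(III) = 23·37/(10 + 0.13·37) = 851/(1481/100) = 85100/1481 ≈ 57.461
Retention S: 1000/CN − 10 with CN=57.461 → S = 6300/851 ≈ 7.403 in
Ia = 0.2·(6300/851) = 1260/851 in ≈ 1.481 in

S = 6300/851 in ≈ 7.403 in; Ia = 1260/851 in ≈ 1.481 in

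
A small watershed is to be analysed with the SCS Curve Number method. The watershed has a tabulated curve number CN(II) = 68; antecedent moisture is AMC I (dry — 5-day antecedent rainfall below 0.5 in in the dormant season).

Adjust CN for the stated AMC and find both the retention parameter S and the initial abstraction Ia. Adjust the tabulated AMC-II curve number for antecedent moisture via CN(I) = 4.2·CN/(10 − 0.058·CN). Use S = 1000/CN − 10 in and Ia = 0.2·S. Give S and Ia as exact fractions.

S = 4000/357 in ≈ 11.204 in; Ia = 800/357 in ≈ 2.241 in

CN(I) from CN(II)=68: (4.2·68)/(10 − 0.058·68) = 35700/757 ≈ 47.160
Retention S: 1000/CN − 10 with CN=47.160 → S = 4000/357 ≈ 11.204 in
Initial abstraction Ia = S/5 = (4000/357)/5 = 800/357 ≈ 2.241 in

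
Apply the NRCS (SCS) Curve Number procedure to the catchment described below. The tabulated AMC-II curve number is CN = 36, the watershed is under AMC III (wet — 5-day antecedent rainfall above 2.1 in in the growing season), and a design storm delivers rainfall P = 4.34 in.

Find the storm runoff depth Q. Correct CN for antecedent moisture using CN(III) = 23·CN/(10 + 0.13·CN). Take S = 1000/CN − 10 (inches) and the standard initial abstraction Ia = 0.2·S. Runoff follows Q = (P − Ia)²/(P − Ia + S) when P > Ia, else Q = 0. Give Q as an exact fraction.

Wet (AMC III): CN(III) = 23·36/(10 + 0.13·36) = 828/(367/25) = 20700/367 ≈ 56.403
Max retention: S = 1000/(20700/367) − 10 = 1600/207 in (≈ 7.729 in)
Initial abstraction Ia = S/5 = (1600/207)/5 = 320/207 ≈ 1.546 in
Excess rainfall: 4.340 − 1.546 = 2.794 in; P > Ia so Q > 0
Q: (28919/10350)² ÷ (108919/10350) = 836308561/1127311650 in (≈ 0.742 in)

Q = 836308561/1127311650 in ≈ 0.742 in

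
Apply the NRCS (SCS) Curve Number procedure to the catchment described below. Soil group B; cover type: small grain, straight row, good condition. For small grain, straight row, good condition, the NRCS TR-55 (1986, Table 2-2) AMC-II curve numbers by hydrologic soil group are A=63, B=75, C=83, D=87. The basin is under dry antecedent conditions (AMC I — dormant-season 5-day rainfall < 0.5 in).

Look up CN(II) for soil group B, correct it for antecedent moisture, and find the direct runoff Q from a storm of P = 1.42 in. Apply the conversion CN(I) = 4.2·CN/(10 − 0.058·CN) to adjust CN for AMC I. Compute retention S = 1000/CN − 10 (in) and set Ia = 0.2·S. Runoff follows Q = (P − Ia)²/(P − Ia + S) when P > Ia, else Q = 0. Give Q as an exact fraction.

Q = 0 in ≈ 0.000 in

NRCS table: small grain, straight row, good condition, soil group B → CN(II) = 75
Adjust CN=75 to AMC I: 4.2·75/(10 − 0.058·75) → 315 ÷ (113/20) = 6300/113 ≈ 55.752
S = 1000/(6300/113) − 10 = 500/63 in ≈ 7.937 in
Initial abstraction Ia = S/5 = (500/63)/5 = 100/63 ≈ 1.587 in
P = 1.420 ≤ Ia = 1.587 in: entire storm abstracted, Q = 0.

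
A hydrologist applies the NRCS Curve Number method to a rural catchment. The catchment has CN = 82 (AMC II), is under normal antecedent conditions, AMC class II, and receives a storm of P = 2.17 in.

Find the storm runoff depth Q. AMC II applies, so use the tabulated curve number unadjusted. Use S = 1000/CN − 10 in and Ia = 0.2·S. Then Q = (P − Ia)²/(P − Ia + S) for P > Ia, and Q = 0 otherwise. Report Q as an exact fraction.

Q = 50367409/65997700 in ≈ 0.763 in

Average conditions: CN = 82 (no AMC adjustment).
Retention S: 1000/CN − 10 with CN=82.000 → S = 90/41 ≈ 2.195 in
Ia = 0.2·(90/41) = 18/41 in ≈ 0.439 in
Excess rainfall: 2.170 − 0.439 = 1.731 in; P > Ia so Q > 0
Q: (7097/4100)² ÷ (16097/4100) = 50367409/65997700 in (≈ 0.763 in)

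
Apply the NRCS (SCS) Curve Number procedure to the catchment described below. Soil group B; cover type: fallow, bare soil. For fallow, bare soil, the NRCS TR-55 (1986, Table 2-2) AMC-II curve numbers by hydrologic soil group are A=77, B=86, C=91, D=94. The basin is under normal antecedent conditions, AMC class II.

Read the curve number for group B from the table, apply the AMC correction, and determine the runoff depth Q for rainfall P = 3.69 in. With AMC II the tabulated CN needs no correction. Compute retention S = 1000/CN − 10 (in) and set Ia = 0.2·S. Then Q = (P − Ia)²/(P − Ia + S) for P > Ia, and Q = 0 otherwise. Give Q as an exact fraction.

NRCS table: fallow, bare soil, soil group B → CN(II) = 86
Average conditions: CN = 86 (no AMC adjustment).
S = 1000/86 − 10 = 70/43 in ≈ 1.628 in
Ia = 0.2S: 0.2·1.628 = 0.326 in (exactly 14/43)
P − Ia = 3.690 − 0.326 = 14467/4300 ≈ 3.364 in (> 0, runoff occurs)
Q: (14467/4300)² ÷ (21467/4300) = 209294089/92308100 in (≈ 2.267 in)

Q = 209294089/92308100 in ≈ 2.267 in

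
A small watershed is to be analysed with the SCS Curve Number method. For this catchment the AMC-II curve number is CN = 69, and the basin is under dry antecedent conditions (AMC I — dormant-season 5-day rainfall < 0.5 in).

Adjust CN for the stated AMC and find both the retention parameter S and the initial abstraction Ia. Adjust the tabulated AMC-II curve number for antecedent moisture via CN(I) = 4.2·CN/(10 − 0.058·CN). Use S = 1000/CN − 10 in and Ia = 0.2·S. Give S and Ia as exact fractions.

S = 15500/1449 in ≈ 10.697 in; Ia = 3100/1449 in ≈ 2.139 in

Adjust CN=69 to AMC I: 4.2·69/(10 − 0.058·69) → (1449/5) ÷ (2999/500) = 144900/2999 ≈ 48.316
S = 1000/(144900/2999) − 10 = 15500/1449 in ≈ 10.697 in
Ia = 0.2S: 0.2·10.697 = 2.139 in (exactly 3100/1449)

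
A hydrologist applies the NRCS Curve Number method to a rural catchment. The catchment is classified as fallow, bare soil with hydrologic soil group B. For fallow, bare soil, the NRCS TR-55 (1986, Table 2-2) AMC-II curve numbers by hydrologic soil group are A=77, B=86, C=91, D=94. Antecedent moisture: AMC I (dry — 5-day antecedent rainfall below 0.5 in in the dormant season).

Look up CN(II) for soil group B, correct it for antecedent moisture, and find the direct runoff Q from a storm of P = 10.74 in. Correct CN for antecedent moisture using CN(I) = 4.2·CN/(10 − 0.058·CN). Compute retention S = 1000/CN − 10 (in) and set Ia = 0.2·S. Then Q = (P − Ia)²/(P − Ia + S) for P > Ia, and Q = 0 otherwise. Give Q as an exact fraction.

Q = 4131018529/575810850 in ≈ 7.174 in

NRCS table: fallow, bare soil, soil group B → CN(II) = 86
Dry (AMC I): CN(I) = 4.2·86/(10 − 0.058·86) = (1806/5)/(1253/250) = 12900/179 ≈ 72.067
Max retention: S = 1000/(12900/179) − 10 = 500/129 in (≈ 3.876 in)
Ia = 0.2·(500/129) = 100/129 in ≈ 0.775 in
Since P=10.740 > Ia=0.775: effective rainfall P−Ia = 64273/6450 in
Runoff Q = (P−Ia)²/(P−Ia+S) = (9.965)²/(9.965+3.876) = 4131018529/575810850 ≈ 7.174 in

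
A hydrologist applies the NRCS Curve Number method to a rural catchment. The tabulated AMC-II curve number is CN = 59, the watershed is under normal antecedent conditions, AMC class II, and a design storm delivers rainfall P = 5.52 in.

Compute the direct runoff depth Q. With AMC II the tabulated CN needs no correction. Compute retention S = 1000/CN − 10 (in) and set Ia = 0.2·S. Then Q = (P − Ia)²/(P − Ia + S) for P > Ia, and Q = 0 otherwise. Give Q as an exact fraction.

Average conditions: CN = 59 (no AMC adjustment).
Retention S: 1000/CN − 10 with CN=59.000 → S = 410/59 ≈ 6.949 in
Ia = 0.2S: 0.2·6.949 = 1.390 in (exactly 82/59)
P − Ia = 5.520 − 1.390 = 6092/1475 ≈ 4.130 in (> 0, runoff occurs)
Q: (6092/1475)² ÷ (16342/1475) = 18556232/12052225 in (≈ 1.540 in)

Q = 18556232/12052225 in ≈ 1.540 in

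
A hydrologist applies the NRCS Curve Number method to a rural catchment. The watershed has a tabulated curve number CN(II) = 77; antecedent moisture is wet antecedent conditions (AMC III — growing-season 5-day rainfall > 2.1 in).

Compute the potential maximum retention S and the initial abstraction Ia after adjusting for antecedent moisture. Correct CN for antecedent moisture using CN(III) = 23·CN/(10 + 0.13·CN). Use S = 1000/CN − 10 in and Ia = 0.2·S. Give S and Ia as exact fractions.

S = 100/77 in ≈ 1.299 in; Ia = 20/77 in ≈ 0.260 in

CN(III) from CN(II)=77: (23·77)/(10 + 0.13·77) = 7700/87 ≈ 88.506
S = 1000/(7700/87) − 10 = 100/77 in ≈ 1.299 in
Ia = 0.2S: 0.2·1.299 = 0.260 in (exactly 20/77)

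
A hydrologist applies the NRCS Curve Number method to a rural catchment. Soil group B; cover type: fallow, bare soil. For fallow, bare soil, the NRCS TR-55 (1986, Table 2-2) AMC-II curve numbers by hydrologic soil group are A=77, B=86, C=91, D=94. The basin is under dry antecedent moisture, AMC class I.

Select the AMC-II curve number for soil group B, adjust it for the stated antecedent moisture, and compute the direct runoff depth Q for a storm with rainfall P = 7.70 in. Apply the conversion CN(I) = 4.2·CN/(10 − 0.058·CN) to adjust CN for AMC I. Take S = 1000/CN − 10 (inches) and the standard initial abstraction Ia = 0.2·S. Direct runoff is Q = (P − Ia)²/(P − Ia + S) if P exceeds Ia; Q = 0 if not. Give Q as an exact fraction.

NRCS table: fallow, bare soil, soil group B → CN(II) = 86
CN(I) from CN(II)=86: (4.2·86)/(10 − 0.058·86) = 12900/179 ≈ 72.067
S = 1000/(12900/179) − 10 = 500/129 in ≈ 3.876 in
Initial abstraction Ia = S/5 = (500/129)/5 = 100/129 ≈ 0.775 in
P − Ia = 7.700 − 0.775 = 8933/1290 ≈ 6.925 in (> 0, runoff occurs)
Q = (8933/1290)²/((8933/1290) + 500/129) = (79798489/1664100)/(13933/1290) = 79798489/17973570 in ≈ 4.440 in

Q = 79798489/17973570 in ≈ 4.440 in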